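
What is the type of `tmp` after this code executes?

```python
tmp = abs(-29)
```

abs() of int returns int

int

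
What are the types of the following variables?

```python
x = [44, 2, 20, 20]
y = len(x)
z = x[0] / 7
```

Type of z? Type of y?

int / int returns float; len() returns int

float, int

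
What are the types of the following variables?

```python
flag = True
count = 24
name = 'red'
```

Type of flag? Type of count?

flag is bool; count is int

bool, int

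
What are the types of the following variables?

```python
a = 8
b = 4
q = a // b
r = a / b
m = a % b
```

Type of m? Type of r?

int % int returns int; int / int returns float

int, float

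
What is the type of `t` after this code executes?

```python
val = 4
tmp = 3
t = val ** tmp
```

int ** positive int returns int (4 ** 3 = 64)

int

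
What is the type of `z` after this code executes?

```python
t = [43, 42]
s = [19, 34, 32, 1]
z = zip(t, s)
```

zip() returns a zip iterator object

zip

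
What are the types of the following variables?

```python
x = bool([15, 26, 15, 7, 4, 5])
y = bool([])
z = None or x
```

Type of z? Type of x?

None or <bool> returns the bool; bool() returns bool

bool, bool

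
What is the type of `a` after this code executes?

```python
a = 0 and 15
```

'and' returns the first falsy value (0, which is int)

int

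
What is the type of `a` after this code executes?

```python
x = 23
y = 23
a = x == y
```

Equality comparison returns bool

bool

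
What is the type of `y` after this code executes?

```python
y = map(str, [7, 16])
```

map() returns a map iterator object

map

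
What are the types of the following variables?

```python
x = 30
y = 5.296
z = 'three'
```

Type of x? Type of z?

x is int; z is str

int, str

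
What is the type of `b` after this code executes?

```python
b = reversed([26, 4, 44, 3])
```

reversed() on a list returns a list_reverseiterator

list_reverseiterator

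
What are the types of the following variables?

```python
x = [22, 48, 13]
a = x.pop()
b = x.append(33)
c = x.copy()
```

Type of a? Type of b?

list.pop() returns the element (int); list.append() returns None

int, NoneType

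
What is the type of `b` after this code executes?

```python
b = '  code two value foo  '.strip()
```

str.strip() returns str

str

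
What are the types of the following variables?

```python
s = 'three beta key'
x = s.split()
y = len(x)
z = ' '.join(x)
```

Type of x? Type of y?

str.split() returns list; len() returns int

list, int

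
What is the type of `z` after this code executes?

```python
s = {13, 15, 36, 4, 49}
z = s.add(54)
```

set.add() returns None (mutates in place)

NoneType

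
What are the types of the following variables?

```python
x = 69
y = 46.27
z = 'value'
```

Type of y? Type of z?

y is float; z is str

float, str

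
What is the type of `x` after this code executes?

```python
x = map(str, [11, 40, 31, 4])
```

map() returns a map iterator object

map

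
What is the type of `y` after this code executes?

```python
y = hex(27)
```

hex() returns str representation

str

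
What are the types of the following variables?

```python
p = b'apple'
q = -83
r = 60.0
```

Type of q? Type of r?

q is int; r is float

int, float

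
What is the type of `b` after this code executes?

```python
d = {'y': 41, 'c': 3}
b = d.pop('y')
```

dict.pop() returns the value (int)

int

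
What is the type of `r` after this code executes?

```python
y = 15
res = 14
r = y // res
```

int // int returns int (15 // 14 = 1)

int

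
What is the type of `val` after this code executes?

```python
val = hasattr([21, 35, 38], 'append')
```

hasattr() returns bool

bool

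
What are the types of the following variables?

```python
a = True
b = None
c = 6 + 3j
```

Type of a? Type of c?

a is bool; c is complex

bool, complex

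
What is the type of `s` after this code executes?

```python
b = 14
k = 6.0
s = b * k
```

int * float returns float (14 * 6.0 = 84.0)

float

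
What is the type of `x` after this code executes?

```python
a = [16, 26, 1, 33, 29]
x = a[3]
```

Indexing a list of ints returns int (a[3] = 33)

int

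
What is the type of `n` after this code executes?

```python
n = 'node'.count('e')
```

str.count() returns int

int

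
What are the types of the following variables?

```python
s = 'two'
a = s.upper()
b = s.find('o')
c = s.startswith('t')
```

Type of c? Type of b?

str.startswith() returns bool; str.find() returns int

bool, int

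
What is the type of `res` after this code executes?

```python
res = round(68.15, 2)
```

round() with ndigits arg returns float

float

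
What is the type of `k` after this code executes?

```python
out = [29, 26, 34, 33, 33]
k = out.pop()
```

list.pop() returns the popped element (int here)

int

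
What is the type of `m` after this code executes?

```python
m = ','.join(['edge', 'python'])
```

str.join() returns str

str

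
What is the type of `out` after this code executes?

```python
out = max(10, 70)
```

max() of ints returns int

int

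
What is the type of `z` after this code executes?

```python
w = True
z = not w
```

'not' always returns bool

bool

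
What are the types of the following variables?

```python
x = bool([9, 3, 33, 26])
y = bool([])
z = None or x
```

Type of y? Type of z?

bool() returns bool; None or <bool> returns the bool

bool, bool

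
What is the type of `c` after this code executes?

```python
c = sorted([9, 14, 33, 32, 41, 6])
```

sorted() always returns list

list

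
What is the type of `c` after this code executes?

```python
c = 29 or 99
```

'or' returns the first truthy value (29, which is int)

int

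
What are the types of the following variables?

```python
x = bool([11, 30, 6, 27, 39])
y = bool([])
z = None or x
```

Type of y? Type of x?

bool() returns bool; bool() returns bool

bool, bool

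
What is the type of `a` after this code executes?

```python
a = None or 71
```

'or' with None returns the other value (71, int)

int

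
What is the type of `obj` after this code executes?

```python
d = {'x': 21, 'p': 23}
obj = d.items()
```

dict.items() returns a dict_items view

dict_items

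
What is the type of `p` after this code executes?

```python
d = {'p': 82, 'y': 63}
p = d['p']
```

Accessing dict[str, int] with key 'p' returns int value 82

int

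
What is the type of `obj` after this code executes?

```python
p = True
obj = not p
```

'not' always returns bool

bool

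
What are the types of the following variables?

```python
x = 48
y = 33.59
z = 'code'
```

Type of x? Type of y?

x is int; y is float

int, float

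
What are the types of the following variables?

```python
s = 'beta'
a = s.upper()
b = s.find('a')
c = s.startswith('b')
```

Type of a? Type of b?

str.upper() returns str; str.find() returns int

str, int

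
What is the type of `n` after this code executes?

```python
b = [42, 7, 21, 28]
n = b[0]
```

Indexing a list of ints returns int (b[0] = 42)

int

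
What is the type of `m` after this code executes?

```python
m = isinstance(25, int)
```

isinstance() returns bool

bool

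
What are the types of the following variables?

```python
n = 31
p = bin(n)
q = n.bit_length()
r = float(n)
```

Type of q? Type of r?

int.bit_length() returns int; float() returns float

int, float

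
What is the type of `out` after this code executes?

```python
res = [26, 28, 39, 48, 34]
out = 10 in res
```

'in' operator returns bool

bool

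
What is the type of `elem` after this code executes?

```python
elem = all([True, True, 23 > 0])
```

all() returns bool

bool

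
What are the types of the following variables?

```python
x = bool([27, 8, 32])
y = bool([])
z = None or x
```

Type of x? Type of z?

bool() returns bool; None or <bool> returns the bool

bool, bool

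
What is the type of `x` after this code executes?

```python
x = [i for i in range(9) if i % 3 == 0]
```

A list comprehension [...] produces a list

list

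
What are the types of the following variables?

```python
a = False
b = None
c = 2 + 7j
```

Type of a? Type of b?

a is bool; b is NoneType

bool, NoneType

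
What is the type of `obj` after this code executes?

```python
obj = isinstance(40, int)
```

isinstance() returns bool

bool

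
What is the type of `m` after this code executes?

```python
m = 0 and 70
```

'and' returns the first falsy value (0, which is int)

int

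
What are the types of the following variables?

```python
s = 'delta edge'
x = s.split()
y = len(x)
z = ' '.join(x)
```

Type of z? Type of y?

str.join() returns str; len() returns int

str, int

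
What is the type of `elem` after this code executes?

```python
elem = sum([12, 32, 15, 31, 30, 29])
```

sum() of ints returns int

int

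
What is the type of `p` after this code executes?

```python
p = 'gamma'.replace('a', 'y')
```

str.replace() returns str

str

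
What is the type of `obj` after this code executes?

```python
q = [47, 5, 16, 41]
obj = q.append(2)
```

list.append() returns None (mutates in place)

NoneType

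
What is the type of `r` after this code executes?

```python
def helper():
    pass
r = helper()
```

A function with no return statement returns None

NoneType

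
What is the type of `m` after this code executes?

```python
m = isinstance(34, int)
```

isinstance() returns bool

bool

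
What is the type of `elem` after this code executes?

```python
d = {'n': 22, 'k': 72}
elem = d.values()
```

.values() returns a dict_values view object

dict_values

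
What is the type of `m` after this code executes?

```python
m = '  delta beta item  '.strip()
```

str.strip() returns str

str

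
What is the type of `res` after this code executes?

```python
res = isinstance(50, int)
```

isinstance() returns bool

bool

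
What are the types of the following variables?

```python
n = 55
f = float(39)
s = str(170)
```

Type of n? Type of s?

n is int; s is str

int, str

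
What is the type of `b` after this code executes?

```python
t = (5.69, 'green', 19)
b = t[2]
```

Index 2 of tuple is 19 which is int

int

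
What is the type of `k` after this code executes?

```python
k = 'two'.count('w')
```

str.count() returns int

int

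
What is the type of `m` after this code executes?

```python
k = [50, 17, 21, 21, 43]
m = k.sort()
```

list.sort() returns None (sorts in place)

NoneType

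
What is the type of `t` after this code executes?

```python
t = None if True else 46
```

Ternary: condition is True, if branch (None) taken → NoneType

NoneType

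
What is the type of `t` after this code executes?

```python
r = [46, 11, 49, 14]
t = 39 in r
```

'in' operator returns bool

bool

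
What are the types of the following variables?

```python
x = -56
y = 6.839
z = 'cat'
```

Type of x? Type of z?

x is int; z is str

int, str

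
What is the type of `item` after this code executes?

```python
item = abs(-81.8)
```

abs() of float returns float

float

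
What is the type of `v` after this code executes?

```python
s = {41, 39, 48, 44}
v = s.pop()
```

Popping from a set of ints returns int

int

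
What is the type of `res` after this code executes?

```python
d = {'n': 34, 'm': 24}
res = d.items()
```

dict.items() returns a dict_items view

dict_items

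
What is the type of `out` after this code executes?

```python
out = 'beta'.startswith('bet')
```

str.startswith() returns bool

bool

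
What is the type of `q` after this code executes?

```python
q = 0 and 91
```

'and' returns the first falsy value (0, which is int)

int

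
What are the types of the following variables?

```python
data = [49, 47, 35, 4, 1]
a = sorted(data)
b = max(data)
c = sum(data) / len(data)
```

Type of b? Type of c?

max of ints returns int; int / int returns float

int, float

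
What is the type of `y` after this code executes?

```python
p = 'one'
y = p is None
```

'is' comparison returns bool

bool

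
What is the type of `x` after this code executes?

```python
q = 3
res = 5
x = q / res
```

int / int always returns float in Python 3 (3 / 5 = 0.6)

float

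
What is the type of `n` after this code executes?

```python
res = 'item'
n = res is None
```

'is' comparison returns bool

bool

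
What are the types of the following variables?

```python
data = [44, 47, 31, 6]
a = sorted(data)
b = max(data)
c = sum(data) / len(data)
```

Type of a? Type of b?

sorted() returns list; max of ints returns int

list, int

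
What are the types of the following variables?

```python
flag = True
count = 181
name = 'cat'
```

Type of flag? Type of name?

flag is bool; name is str

bool, str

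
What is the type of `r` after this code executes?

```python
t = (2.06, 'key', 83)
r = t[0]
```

Index 0 of tuple is 2.06 which is float

float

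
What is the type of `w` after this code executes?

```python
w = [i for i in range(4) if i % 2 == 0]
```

A list comprehension [...] produces a list

list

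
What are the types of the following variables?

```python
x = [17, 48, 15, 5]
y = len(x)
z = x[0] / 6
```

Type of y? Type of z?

len() returns int; int / int returns float

int, float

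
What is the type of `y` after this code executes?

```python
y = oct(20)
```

oct() returns str representation

str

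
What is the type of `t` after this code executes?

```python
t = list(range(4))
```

list(range(...)) returns list

list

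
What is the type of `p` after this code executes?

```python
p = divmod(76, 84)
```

divmod() returns a tuple (quotient, remainder)

tuple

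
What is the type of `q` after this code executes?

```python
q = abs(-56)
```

abs() of int returns int

int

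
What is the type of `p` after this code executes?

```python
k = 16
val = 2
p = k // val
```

int // int returns int (16 // 2 = 8)

int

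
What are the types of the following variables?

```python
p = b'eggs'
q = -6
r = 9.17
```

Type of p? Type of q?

p is bytes; q is int

bytes, int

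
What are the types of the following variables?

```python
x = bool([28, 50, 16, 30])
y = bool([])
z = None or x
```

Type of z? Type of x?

None or <bool> returns the bool; bool() returns bool

bool, bool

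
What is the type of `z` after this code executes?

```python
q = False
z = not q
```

'not' always returns bool

bool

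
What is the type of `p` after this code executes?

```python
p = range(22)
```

range() returns a range object

range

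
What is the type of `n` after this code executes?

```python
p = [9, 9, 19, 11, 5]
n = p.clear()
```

list.clear() returns None

NoneType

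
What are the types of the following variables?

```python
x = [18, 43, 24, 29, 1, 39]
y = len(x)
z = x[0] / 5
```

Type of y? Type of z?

len() returns int; int / int returns float

int, float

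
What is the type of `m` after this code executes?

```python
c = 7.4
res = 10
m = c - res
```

float - int returns float (7.4 - 10 = -2.6)

float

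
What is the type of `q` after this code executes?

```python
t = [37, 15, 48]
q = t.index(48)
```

list.index() returns int

int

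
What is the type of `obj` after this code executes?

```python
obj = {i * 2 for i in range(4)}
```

A set comprehension {expr for x in iterable} produces a set

set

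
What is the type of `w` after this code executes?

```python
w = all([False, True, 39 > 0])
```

all() returns bool

bool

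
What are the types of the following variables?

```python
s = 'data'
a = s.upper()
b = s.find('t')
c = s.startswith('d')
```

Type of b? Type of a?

str.find() returns int; str.upper() returns str

int, str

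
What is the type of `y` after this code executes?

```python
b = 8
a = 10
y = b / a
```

int / int always returns float in Python 3 (8 / 10 = 0.8)

float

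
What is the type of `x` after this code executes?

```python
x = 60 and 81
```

'and' returns the last value when all truthy (81, which is int)

int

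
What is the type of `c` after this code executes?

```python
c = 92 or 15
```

'or' returns the first truthy value (92, which is int)

int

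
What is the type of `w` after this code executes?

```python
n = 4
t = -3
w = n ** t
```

int ** negative int returns float

float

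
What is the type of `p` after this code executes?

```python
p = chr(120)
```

chr() returns str (single character)

str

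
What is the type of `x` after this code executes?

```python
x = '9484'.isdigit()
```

str.isdigit() returns bool

bool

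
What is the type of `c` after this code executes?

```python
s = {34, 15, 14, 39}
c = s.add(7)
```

set.add() returns None (mutates in place)

NoneType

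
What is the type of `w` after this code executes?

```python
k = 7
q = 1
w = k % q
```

int % int returns int (7 % 1 = 0)

int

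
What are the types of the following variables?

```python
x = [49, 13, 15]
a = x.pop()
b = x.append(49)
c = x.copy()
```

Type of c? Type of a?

list.copy() returns list; list.pop() returns the element (int)

list, int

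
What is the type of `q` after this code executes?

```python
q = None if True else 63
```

Ternary: condition is True, if branch (None) taken → NoneType

NoneType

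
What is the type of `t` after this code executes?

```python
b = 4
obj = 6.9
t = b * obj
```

int * float returns float (4 * 6.9 = 27.6)

float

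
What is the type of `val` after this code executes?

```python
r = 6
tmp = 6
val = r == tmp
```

Equality comparison returns bool

bool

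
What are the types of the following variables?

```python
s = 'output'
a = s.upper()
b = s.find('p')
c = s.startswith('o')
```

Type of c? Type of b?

str.startswith() returns bool; str.find() returns int

bool, int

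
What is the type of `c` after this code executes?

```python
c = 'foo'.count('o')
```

str.count() returns int

int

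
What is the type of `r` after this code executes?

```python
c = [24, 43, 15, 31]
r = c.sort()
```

list.sort() returns None (sorts in place)

NoneType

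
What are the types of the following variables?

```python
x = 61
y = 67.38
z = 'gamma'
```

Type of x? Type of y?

x is int; y is float

int, float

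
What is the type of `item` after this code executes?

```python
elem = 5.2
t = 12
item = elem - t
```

float - int returns float (5.2 - 12 = -6.8)

float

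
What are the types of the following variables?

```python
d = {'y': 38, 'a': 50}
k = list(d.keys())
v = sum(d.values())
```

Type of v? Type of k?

sum of int values returns int; list(...) returns list

int, list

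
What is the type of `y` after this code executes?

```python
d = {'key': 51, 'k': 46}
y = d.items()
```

dict.items() returns a dict_items view

dict_items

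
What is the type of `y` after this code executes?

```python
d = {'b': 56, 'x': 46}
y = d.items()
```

dict.items() returns a dict_items view

dict_items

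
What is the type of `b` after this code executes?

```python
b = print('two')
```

print() returns None

NoneType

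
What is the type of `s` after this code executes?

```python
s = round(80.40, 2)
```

round() with ndigits arg returns float

float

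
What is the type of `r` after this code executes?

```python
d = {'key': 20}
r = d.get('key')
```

dict.get() returns the value (int) when key is found

int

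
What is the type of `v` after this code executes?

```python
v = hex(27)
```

hex() returns str representation

str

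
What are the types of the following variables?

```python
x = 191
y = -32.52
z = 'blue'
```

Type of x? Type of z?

x is int; z is str

int, str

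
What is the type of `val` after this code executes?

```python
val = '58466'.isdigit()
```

str.isdigit() returns bool

bool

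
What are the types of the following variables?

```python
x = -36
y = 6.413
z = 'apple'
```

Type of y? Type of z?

y is float; z is str

float, str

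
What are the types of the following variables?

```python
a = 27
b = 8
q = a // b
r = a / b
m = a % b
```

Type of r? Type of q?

int / int returns float; int // int returns int

float, int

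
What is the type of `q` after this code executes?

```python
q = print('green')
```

print() returns None

NoneType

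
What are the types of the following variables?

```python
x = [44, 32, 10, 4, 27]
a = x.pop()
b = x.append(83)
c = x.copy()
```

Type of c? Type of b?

list.copy() returns list; list.append() returns None

list, NoneType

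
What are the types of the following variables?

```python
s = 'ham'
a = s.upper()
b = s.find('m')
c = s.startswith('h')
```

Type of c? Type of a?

str.startswith() returns bool; str.upper() returns str

bool, str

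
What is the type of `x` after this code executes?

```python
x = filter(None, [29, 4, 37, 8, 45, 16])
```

filter() returns a filter iterator object

filter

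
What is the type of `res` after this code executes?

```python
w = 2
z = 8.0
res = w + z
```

int + float returns float (2 + 8.0 = 10.0)

float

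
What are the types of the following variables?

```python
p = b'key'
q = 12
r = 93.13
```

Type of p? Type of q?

p is bytes; q is int

bytes, int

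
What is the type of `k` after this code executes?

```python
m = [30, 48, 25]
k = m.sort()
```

list.sort() returns None (sorts in place)

NoneType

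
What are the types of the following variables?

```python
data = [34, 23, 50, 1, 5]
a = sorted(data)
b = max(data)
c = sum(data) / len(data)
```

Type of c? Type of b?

int / int returns float; max of ints returns int

float, int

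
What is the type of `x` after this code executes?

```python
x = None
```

None has type NoneType

NoneType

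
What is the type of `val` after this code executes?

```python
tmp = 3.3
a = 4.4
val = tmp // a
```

float // float returns float (floor division preserves float type)

float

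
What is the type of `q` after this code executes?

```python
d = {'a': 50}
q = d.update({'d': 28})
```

dict.update() returns None

NoneType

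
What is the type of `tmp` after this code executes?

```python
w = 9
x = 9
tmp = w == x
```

Equality comparison returns bool

bool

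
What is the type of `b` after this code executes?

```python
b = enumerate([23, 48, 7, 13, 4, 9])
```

enumerate() returns an enumerate iterator object

enumerate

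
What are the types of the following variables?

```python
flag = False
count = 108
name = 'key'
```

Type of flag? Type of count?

flag is bool; count is int

bool, int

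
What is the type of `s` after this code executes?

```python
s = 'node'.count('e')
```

str.count() returns int

int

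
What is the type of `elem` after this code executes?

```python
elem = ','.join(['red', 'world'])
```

str.join() returns str

str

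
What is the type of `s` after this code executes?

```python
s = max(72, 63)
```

max() of ints returns int

int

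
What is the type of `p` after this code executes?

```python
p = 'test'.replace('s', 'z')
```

str.replace() returns str

str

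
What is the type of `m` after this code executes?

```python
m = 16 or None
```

'or' returns first truthy value (16, int)

int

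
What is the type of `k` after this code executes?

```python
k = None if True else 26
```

Ternary: condition is True, if branch (None) taken → NoneType

NoneType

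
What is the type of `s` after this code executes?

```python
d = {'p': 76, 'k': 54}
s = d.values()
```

.values() returns a dict_values view object

dict_values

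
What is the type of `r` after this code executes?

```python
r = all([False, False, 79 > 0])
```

all() returns bool

bool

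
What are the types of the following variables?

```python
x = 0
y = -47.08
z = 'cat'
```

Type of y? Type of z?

y is float; z is str

float, str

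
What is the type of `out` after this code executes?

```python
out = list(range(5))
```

list(range(...)) returns list

list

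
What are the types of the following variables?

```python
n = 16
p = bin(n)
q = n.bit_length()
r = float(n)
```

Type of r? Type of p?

float() returns float; bin() returns str

float, str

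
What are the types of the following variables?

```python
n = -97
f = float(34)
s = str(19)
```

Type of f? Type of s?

f is float; s is str

float, str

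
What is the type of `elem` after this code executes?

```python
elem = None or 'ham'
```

'or' with None returns the other value ('ham', str)

str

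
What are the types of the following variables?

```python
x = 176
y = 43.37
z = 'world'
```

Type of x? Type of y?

x is int; y is float

int, float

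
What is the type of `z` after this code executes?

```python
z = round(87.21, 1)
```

round() with ndigits arg returns float

float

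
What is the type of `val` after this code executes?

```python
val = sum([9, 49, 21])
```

sum() of ints returns int

int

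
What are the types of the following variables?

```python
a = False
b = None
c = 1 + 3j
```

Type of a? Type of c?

a is bool; c is complex

bool, complex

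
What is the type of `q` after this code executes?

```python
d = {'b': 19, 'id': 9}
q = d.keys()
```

.keys() returns a dict_keys view object

dict_keys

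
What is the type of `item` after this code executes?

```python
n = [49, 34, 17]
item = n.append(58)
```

list.append() returns None (mutates in place)

NoneType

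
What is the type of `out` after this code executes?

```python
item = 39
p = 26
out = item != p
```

Comparison operators return bool

bool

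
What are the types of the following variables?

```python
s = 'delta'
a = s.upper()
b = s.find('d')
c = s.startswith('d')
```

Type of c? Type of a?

str.startswith() returns bool; str.upper() returns str

bool, str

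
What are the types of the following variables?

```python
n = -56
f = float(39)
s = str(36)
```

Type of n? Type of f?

n is int; f is float

int, float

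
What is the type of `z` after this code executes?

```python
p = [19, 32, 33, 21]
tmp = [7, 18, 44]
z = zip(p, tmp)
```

zip() returns a zip iterator object

zip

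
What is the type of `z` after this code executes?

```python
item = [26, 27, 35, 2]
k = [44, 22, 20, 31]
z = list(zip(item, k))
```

list(zip(...)) returns a list of tuples

list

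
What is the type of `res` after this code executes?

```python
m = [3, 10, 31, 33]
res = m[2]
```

Indexing a list of ints returns int (m[2] = 31)

int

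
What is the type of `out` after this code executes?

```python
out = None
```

None has type NoneType

NoneType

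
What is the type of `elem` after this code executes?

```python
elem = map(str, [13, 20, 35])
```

map() returns a map iterator object

map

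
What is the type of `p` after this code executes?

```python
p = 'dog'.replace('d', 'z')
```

str.replace() returns str

str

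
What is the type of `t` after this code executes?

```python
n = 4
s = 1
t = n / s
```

int / int always returns float in Python 3 (4 / 1 = 4)

float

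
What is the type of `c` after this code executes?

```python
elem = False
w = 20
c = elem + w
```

bool + int returns int (False is 0, so 0 + 20 = 20)

int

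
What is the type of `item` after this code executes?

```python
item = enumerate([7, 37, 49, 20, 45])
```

enumerate() returns an enumerate iterator object

enumerate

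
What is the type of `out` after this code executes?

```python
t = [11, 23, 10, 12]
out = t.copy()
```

list.copy() returns list

list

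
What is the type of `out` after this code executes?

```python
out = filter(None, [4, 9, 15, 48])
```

filter() returns a filter iterator object

filter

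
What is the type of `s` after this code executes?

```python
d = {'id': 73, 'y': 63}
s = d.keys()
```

.keys() returns a dict_keys view object

dict_keys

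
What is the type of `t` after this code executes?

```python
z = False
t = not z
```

'not' always returns bool

bool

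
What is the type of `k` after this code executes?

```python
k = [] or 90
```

'or' returns first truthy value (90, which is int)

int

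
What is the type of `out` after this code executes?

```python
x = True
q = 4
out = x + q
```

bool + int returns int (True is 1, so 1 + 4 = 5)

int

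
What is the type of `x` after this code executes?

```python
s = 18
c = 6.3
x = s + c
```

int + float returns float (18 + 6.3 = 24.3)

float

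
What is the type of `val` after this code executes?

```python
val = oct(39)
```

oct() returns str representation

str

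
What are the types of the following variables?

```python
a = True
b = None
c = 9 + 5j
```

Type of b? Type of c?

b is NoneType; c is complex

NoneType, complex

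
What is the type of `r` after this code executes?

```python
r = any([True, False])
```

any() returns bool

bool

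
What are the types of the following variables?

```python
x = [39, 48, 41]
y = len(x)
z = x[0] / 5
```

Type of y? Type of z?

len() returns int; int / int returns float

int, float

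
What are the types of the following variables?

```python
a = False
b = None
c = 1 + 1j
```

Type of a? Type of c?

a is bool; c is complex

bool, complex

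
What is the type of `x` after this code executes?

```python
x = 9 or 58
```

'or' returns the first truthy value (9, which is int)

int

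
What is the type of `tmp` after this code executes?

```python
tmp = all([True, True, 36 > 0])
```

all() returns bool

bool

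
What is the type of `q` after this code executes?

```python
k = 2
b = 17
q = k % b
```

int % int returns int (2 % 17 = 2)

int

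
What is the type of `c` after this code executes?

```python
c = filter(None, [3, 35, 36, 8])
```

filter() returns a filter iterator object

filter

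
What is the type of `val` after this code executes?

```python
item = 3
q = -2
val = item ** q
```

int ** negative int returns float

float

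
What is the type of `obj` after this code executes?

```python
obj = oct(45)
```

oct() returns str representation

str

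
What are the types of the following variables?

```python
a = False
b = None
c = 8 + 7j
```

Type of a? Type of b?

a is bool; b is NoneType

bool, NoneType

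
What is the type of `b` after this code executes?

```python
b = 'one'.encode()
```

str.encode() returns bytes

bytes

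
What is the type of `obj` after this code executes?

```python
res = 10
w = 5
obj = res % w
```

int % int returns int (10 % 5 = 0)

int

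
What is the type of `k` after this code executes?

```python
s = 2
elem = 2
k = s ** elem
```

int ** positive int returns int (2 ** 2 = 4)

int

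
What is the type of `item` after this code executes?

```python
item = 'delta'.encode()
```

str.encode() returns bytes

bytes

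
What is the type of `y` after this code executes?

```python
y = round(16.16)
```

round() with no ndigits arg returns int

int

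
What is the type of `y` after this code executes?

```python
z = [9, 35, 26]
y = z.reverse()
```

list.reverse() returns None

NoneType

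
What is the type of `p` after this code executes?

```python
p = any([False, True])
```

any() returns bool

bool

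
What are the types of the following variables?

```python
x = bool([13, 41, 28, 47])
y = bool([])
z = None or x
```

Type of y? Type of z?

bool() returns bool; None or <bool> returns the bool

bool, bool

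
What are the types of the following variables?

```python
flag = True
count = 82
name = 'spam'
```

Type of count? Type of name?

count is int; name is str

int, str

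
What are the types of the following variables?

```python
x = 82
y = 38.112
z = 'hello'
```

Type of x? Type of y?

x is int; y is float

int, float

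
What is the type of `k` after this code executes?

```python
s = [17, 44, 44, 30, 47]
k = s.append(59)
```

list.append() returns None (mutates in place)

NoneType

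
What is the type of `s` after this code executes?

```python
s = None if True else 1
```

Ternary: condition is True, if branch (None) taken → NoneType

NoneType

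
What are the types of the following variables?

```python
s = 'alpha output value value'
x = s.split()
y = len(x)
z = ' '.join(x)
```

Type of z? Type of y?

str.join() returns str; len() returns int

str, int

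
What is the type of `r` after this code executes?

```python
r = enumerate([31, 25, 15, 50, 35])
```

enumerate() returns an enumerate iterator object

enumerate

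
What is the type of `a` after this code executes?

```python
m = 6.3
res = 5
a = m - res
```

float - int returns float (6.3 - 5 = 1.3)

float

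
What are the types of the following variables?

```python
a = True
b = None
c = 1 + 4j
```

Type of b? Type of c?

b is NoneType; c is complex

NoneType, complex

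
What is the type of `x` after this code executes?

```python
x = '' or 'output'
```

'or' returns first truthy value ('output', which is str)

str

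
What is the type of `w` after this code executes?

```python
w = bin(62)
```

bin() returns str representation

str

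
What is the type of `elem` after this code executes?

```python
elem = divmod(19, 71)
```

divmod() returns a tuple (quotient, remainder)

tuple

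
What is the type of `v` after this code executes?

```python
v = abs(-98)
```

abs() of int returns int

int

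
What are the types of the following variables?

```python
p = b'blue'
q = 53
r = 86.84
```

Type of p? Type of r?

p is bytes; r is float

bytes, float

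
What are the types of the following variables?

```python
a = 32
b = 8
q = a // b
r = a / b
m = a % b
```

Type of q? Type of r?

int // int returns int; int / int returns float

int, float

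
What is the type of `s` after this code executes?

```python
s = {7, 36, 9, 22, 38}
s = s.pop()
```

Popping from a set of ints returns int

int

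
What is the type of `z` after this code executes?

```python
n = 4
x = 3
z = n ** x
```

int ** positive int returns int (4 ** 3 = 64)

int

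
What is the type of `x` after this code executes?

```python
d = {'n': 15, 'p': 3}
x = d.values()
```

.values() returns a dict_values view object

dict_values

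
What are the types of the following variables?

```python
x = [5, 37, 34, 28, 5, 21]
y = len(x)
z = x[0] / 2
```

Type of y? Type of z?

len() returns int; int / int returns float

int, float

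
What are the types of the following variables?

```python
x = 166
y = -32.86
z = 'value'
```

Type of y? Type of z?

y is float; z is str

float, str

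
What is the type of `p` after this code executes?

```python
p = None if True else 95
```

Ternary: condition is True, if branch (None) taken → NoneType

NoneType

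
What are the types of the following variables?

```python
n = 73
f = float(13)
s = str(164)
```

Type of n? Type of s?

n is int; s is str

int, str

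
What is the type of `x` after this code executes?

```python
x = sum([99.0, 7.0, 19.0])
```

sum() of floats returns float

float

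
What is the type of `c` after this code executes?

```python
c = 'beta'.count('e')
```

str.count() returns int

int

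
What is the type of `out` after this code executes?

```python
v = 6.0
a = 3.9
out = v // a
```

float // float returns float (floor division preserves float type)

float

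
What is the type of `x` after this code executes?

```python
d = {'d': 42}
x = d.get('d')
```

dict.get() returns the value (int) when key is found

int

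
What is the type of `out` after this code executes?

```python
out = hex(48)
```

hex() returns str representation

str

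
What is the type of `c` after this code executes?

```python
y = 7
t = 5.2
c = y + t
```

int + float returns float (7 + 5.2 = 12.2)

float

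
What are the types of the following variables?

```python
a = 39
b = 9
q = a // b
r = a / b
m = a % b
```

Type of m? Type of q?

int % int returns int; int // int returns int

int, int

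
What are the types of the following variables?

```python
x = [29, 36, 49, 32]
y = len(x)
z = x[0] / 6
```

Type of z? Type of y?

int / int returns float; len() returns int

float, int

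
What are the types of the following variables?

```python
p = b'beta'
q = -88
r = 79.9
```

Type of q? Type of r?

q is int; r is float

int, float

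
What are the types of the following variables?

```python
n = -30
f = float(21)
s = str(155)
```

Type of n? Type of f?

n is int; f is float

int, float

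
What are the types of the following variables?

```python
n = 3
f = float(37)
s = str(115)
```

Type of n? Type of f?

n is int; f is float

int, float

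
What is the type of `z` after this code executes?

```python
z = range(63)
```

range() returns a range object

range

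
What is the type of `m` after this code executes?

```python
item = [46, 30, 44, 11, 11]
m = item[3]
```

Indexing a list of ints returns int (item[3] = 11)

int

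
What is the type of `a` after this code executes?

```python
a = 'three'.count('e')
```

str.count() returns int

int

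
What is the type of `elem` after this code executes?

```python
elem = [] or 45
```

'or' returns first truthy value (45, which is int)

int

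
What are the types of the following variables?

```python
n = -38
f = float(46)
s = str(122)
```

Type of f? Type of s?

f is float; s is str

float, str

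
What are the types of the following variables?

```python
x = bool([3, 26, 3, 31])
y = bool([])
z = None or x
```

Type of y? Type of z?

bool() returns bool; None or <bool> returns the bool

bool, bool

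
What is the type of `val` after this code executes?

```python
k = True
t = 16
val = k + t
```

bool + int returns int (True is 1, so 1 + 16 = 17)

int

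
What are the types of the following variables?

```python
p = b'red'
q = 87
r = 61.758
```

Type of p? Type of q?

p is bytes; q is int

bytes, int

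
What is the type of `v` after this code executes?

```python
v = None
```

None has type NoneType

NoneType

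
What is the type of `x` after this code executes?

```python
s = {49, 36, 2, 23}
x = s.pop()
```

Popping from a set of ints returns int

int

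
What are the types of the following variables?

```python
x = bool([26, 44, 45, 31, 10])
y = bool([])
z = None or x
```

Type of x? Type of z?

bool() returns bool; None or <bool> returns the bool

bool, bool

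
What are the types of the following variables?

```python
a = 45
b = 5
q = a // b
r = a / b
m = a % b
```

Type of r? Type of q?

int / int returns float; int // int returns int

float, int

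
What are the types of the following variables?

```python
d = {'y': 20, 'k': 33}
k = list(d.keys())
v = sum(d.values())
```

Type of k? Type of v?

list(...) returns list; sum of int values returns int

list, int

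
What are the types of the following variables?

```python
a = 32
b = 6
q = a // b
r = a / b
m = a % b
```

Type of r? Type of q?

int / int returns float; int // int returns int

float, int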